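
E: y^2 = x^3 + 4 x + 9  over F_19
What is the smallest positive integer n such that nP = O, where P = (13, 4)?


Compute successive multiples of P until we hit O:
  1P = (13, 4)
  2P = (18, 2)
  3P = (14, 4)
  4P = (11, 15)
  5P = (11, 4)
  6P = (14, 15)
  7P = (18, 17)
  8P = (13, 15)
  ... (continuing to 9P)
  9P = O

ord(P) = 9


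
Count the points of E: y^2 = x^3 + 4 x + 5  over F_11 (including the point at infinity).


For each x in F_11, count y with y^2 = x^3 + 4 x + 5 mod 11:
  x = 0: RHS = 5, y in [4, 7]  -> 2 point(s)
  x = 3: RHS = 0, y in [0]  -> 1 point(s)
  x = 6: RHS = 3, y in [5, 6]  -> 2 point(s)
  x = 9: RHS = 0, y in [0]  -> 1 point(s)
  x = 10: RHS = 0, y in [0]  -> 1 point(s)
Affine points: 7. Add the point at infinity: total = 8.

#E(F_11) = 8


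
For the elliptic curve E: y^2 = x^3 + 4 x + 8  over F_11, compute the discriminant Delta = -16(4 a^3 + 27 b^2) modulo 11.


4 a^3 + 27 b^2 = 4*4^3 + 27*8^2 = 256 + 1728 = 1984
Delta = -16 * (1984) = -31744
Delta mod 11 = 2

Delta = 2 (mod 11)


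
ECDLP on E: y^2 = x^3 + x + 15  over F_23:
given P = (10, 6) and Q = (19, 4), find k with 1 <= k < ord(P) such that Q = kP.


Enumerate multiples of P until we hit Q = (19, 4):
  1P = (10, 6)
  2P = (19, 4)
Match found at i = 2.

k = 2


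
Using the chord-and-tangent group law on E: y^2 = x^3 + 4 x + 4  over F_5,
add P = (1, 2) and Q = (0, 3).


P != Q, so use the chord formula.
s = (y2 - y1) / (x2 - x1) = (1) / (4) mod 5 = 4
x3 = s^2 - x1 - x2 mod 5 = 4^2 - 1 - 0 = 0
y3 = s (x1 - x3) - y1 mod 5 = 4 * (1 - 0) - 2 = 2

P + Q = (0, 2)


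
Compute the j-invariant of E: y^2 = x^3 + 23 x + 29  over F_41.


Delta = -16(4 a^3 + 27 b^2) mod 41 = 14
-1728 * (4 a)^3 = -1728 * (4*23)^3 mod 41 = 27
j = 27 * 14^(-1) mod 41 = 40

j = 40 (mod 41)


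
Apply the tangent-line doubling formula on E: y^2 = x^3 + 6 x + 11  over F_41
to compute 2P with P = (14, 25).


Doubling: s = (3 x1^2 + a) / (2 y1)
s = (3*14^2 + 6) / (2*25) mod 41 = 25
x3 = s^2 - 2 x1 mod 41 = 25^2 - 2*14 = 23
y3 = s (x1 - x3) - y1 mod 41 = 25 * (14 - 23) - 25 = 37

2P = (23, 37)


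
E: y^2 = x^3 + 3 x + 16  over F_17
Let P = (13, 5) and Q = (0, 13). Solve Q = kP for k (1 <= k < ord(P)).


Enumerate multiples of P until we hit Q = (0, 13):
  1P = (13, 5)
  2P = (8, 12)
  3P = (0, 4)
  4P = (3, 1)
  5P = (10, 3)
  6P = (2, 8)
  7P = (15, 11)
  8P = (15, 6)
  9P = (2, 9)
  10P = (10, 14)
  11P = (3, 16)
  12P = (0, 13)
Match found at i = 12.

k = 12


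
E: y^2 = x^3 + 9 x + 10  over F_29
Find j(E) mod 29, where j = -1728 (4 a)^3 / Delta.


Delta = -16(4 a^3 + 27 b^2) mod 29 = 15
-1728 * (4 a)^3 = -1728 * (4*9)^3 mod 29 = 27
j = 27 * 15^(-1) mod 29 = 25

j = 25 (mod 29)


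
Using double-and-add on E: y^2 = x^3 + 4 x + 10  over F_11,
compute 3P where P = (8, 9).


k = 3 = 11_2 (binary, LSB first: 11)
Double-and-add from P = (8, 9):
  bit 0 = 1: acc = O + (8, 9) = (8, 9)
  bit 1 = 1: acc = (8, 9) + (9, 7) = (9, 4)

3P = (9, 4)


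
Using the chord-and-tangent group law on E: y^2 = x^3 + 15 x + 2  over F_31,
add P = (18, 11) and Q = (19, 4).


P != Q, so use the chord formula.
s = (y2 - y1) / (x2 - x1) = (24) / (1) mod 31 = 24
x3 = s^2 - x1 - x2 mod 31 = 24^2 - 18 - 19 = 12
y3 = s (x1 - x3) - y1 mod 31 = 24 * (18 - 12) - 11 = 9

P + Q = (12, 9)


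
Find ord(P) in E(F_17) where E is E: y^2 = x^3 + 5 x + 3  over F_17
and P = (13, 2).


Compute successive multiples of P until we hit O:
  1P = (13, 2)
  2P = (4, 11)
  3P = (1, 3)
  4P = (1, 14)
  5P = (4, 6)
  6P = (13, 15)
  7P = O

ord(P) = 7


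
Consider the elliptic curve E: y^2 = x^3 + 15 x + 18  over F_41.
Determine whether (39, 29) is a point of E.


Check whether y^2 = x^3 + 15 x + 18 (mod 41) for (x, y) = (39, 29).
LHS: y^2 = 29^2 mod 41 = 21
RHS: x^3 + 15 x + 18 = 39^3 + 15*39 + 18 mod 41 = 21
LHS = RHS

Yes, on the curve


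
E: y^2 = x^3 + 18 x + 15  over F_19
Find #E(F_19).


For each x in F_19, count y with y^2 = x^3 + 18 x + 15 mod 19:
  x = 3: RHS = 1, y in [1, 18]  -> 2 point(s)
  x = 6: RHS = 16, y in [4, 15]  -> 2 point(s)
  x = 7: RHS = 9, y in [3, 16]  -> 2 point(s)
  x = 8: RHS = 6, y in [5, 14]  -> 2 point(s)
  x = 10: RHS = 17, y in [6, 13]  -> 2 point(s)
  x = 11: RHS = 5, y in [9, 10]  -> 2 point(s)
  x = 14: RHS = 9, y in [3, 16]  -> 2 point(s)
  x = 17: RHS = 9, y in [3, 16]  -> 2 point(s)
Affine points: 16. Add the point at infinity: total = 17.

#E(F_19) = 17


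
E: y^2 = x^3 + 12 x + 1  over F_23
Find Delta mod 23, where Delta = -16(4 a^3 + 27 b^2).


4 a^3 + 27 b^2 = 4*12^3 + 27*1^2 = 6912 + 27 = 6939
Delta = -16 * (6939) = -111024
Delta mod 23 = 20

Delta = 20 (mod 23)


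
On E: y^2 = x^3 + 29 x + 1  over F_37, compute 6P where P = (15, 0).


k = 6 = 110_2 (binary, LSB first: 011)
Double-and-add from P = (15, 0):
  bit 0 = 0: acc unchanged = O
  bit 1 = 1: acc = O + O = O
  bit 2 = 1: acc = O + O = O

6P = O


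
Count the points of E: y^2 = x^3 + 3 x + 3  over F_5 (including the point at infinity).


For each x in F_5, count y with y^2 = x^3 + 3 x + 3 mod 5:
  x = 3: RHS = 4, y in [2, 3]  -> 2 point(s)
  x = 4: RHS = 4, y in [2, 3]  -> 2 point(s)
Affine points: 4. Add the point at infinity: total = 5.

#E(F_5) = 5


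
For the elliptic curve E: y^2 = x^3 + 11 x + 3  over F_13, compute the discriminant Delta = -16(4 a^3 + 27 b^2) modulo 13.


4 a^3 + 27 b^2 = 4*11^3 + 27*3^2 = 5324 + 243 = 5567
Delta = -16 * (5567) = -89072
Delta mod 13 = 4

Delta = 4 (mod 13)


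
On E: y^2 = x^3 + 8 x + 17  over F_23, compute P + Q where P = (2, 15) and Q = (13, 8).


P != Q, so use the chord formula.
s = (y2 - y1) / (x2 - x1) = (16) / (11) mod 23 = 14
x3 = s^2 - x1 - x2 mod 23 = 14^2 - 2 - 13 = 20
y3 = s (x1 - x3) - y1 mod 23 = 14 * (2 - 20) - 15 = 9

P + Q = (20, 9)


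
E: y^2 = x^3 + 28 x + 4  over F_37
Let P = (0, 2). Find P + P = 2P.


Doubling: s = (3 x1^2 + a) / (2 y1)
s = (3*0^2 + 28) / (2*2) mod 37 = 7
x3 = s^2 - 2 x1 mod 37 = 7^2 - 2*0 = 12
y3 = s (x1 - x3) - y1 mod 37 = 7 * (0 - 12) - 2 = 25

2P = (12, 25)


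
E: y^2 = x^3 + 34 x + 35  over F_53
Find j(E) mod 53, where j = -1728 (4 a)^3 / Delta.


Delta = -16(4 a^3 + 27 b^2) mod 53 = 35
-1728 * (4 a)^3 = -1728 * (4*34)^3 mod 53 = 6
j = 6 * 35^(-1) mod 53 = 35

j = 35 (mod 53)


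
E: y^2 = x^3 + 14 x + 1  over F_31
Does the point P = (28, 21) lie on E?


Check whether y^2 = x^3 + 14 x + 1 (mod 31) for (x, y) = (28, 21).
LHS: y^2 = 21^2 mod 31 = 7
RHS: x^3 + 14 x + 1 = 28^3 + 14*28 + 1 mod 31 = 25
LHS != RHS

No, not on the curve


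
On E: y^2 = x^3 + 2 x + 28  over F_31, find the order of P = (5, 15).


Compute successive multiples of P until we hit O:
  1P = (5, 15)
  2P = (29, 4)
  3P = (2, 3)
  4P = (9, 0)
  5P = (2, 28)
  6P = (29, 27)
  7P = (5, 16)
  8P = O

ord(P) = 8


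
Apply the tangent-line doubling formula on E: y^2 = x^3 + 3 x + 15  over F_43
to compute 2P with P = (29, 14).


Doubling: s = (3 x1^2 + a) / (2 y1)
s = (3*29^2 + 3) / (2*14) mod 43 = 38
x3 = s^2 - 2 x1 mod 43 = 38^2 - 2*29 = 10
y3 = s (x1 - x3) - y1 mod 43 = 38 * (29 - 10) - 14 = 20

2P = (10, 20)


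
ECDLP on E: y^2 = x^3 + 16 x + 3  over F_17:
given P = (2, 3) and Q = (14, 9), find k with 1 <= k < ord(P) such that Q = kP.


Enumerate multiples of P until we hit Q = (14, 9):
  1P = (2, 3)
  2P = (14, 9)
Match found at i = 2.

k = 2


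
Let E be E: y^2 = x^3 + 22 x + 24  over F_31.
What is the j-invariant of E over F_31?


Delta = -16(4 a^3 + 27 b^2) mod 31 = 6
-1728 * (4 a)^3 = -1728 * (4*22)^3 mod 31 = 23
j = 23 * 6^(-1) mod 31 = 9

j = 9 (mod 31)


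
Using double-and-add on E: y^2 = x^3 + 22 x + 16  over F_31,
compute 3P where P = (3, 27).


k = 3 = 11_2 (binary, LSB first: 11)
Double-and-add from P = (3, 27):
  bit 0 = 1: acc = O + (3, 27) = (3, 27)
  bit 1 = 1: acc = (3, 27) + (1, 15) = (1, 16)

3P = (1, 16)


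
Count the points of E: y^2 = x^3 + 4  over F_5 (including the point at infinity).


For each x in F_5, count y with y^2 = x^3 + 0 x + 4 mod 5:
  x = 0: RHS = 4, y in [2, 3]  -> 2 point(s)
  x = 1: RHS = 0, y in [0]  -> 1 point(s)
  x = 3: RHS = 1, y in [1, 4]  -> 2 point(s)
Affine points: 5. Add the point at infinity: total = 6.

#E(F_5) = 6


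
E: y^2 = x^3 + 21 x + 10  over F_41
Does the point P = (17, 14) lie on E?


Check whether y^2 = x^3 + 21 x + 10 (mod 41) for (x, y) = (17, 14).
LHS: y^2 = 14^2 mod 41 = 32
RHS: x^3 + 21 x + 10 = 17^3 + 21*17 + 10 mod 41 = 32
LHS = RHS

Yes, on the curve


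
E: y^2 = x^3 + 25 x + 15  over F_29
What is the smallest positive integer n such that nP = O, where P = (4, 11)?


Compute successive multiples of P until we hit O:
  1P = (4, 11)
  2P = (25, 5)
  3P = (6, 2)
  4P = (3, 28)
  5P = (21, 17)
  6P = (26, 0)
  7P = (21, 12)
  8P = (3, 1)
  ... (continuing to 12P)
  12P = O

ord(P) = 12


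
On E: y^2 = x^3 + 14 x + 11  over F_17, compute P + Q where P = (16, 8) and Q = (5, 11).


P != Q, so use the chord formula.
s = (y2 - y1) / (x2 - x1) = (3) / (6) mod 17 = 9
x3 = s^2 - x1 - x2 mod 17 = 9^2 - 16 - 5 = 9
y3 = s (x1 - x3) - y1 mod 17 = 9 * (16 - 9) - 8 = 4

P + Q = (9, 4)


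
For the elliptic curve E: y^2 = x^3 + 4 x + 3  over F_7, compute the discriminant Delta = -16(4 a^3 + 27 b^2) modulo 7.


4 a^3 + 27 b^2 = 4*4^3 + 27*3^2 = 256 + 243 = 499
Delta = -16 * (499) = -7984
Delta mod 7 = 3

Delta = 3 (mod 7)


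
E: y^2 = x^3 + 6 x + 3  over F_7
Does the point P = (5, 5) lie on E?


Check whether y^2 = x^3 + 6 x + 3 (mod 7) for (x, y) = (5, 5).
LHS: y^2 = 5^2 mod 7 = 4
RHS: x^3 + 6 x + 3 = 5^3 + 6*5 + 3 mod 7 = 4
LHS = RHS

Yes, on the curve


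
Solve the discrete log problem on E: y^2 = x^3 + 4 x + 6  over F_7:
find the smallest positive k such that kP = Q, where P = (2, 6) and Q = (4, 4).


Enumerate multiples of P until we hit Q = (4, 4):
  1P = (2, 6)
  2P = (4, 3)
  3P = (5, 2)
  4P = (1, 2)
  5P = (6, 6)
  6P = (6, 1)
  7P = (1, 5)
  8P = (5, 5)
  9P = (4, 4)
Match found at i = 9.

k = 9


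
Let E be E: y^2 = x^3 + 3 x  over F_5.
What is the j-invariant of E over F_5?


Delta = -16(4 a^3 + 27 b^2) mod 5 = 2
-1728 * (4 a)^3 = -1728 * (4*3)^3 mod 5 = 1
j = 1 * 2^(-1) mod 5 = 3

j = 3 (mod 5)


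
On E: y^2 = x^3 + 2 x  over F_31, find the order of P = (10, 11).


Compute successive multiples of P until we hit O:
  1P = (10, 11)
  2P = (16, 25)
  3P = (7, 27)
  4P = (8, 30)
  5P = (18, 3)
  6P = (4, 14)
  7P = (25, 12)
  8P = (0, 0)
  ... (continuing to 16P)
  16P = O

ord(P) = 16


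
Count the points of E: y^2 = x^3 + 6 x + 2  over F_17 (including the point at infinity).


For each x in F_17, count y with y^2 = x^3 + 6 x + 2 mod 17:
  x = 0: RHS = 2, y in [6, 11]  -> 2 point(s)
  x = 1: RHS = 9, y in [3, 14]  -> 2 point(s)
  x = 3: RHS = 13, y in [8, 9]  -> 2 point(s)
  x = 5: RHS = 4, y in [2, 15]  -> 2 point(s)
  x = 6: RHS = 16, y in [4, 13]  -> 2 point(s)
  x = 7: RHS = 13, y in [8, 9]  -> 2 point(s)
  x = 8: RHS = 1, y in [1, 16]  -> 2 point(s)
  x = 10: RHS = 8, y in [5, 12]  -> 2 point(s)
  x = 12: RHS = 0, y in [0]  -> 1 point(s)
  x = 13: RHS = 16, y in [4, 13]  -> 2 point(s)
  x = 14: RHS = 8, y in [5, 12]  -> 2 point(s)
  x = 15: RHS = 16, y in [4, 13]  -> 2 point(s)
Affine points: 23. Add the point at infinity: total = 24.

#E(F_17) = 24


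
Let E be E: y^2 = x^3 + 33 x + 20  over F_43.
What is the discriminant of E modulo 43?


4 a^3 + 27 b^2 = 4*33^3 + 27*20^2 = 143748 + 10800 = 154548
Delta = -16 * (154548) = -2472768
Delta mod 43 = 33

Delta = 33 (mod 43)


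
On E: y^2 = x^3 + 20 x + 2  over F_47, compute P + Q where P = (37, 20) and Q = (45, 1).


P != Q, so use the chord formula.
s = (y2 - y1) / (x2 - x1) = (28) / (8) mod 47 = 27
x3 = s^2 - x1 - x2 mod 47 = 27^2 - 37 - 45 = 36
y3 = s (x1 - x3) - y1 mod 47 = 27 * (37 - 36) - 20 = 7

P + Q = (36, 7)


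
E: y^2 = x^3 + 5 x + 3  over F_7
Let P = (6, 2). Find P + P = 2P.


Doubling: s = (3 x1^2 + a) / (2 y1)
s = (3*6^2 + 5) / (2*2) mod 7 = 2
x3 = s^2 - 2 x1 mod 7 = 2^2 - 2*6 = 6
y3 = s (x1 - x3) - y1 mod 7 = 2 * (6 - 6) - 2 = 5

2P = (6, 5)


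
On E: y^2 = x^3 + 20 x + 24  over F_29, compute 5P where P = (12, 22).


k = 5 = 101_2 (binary, LSB first: 101)
Double-and-add from P = (12, 22):
  bit 0 = 1: acc = O + (12, 22) = (12, 22)
  bit 1 = 0: acc unchanged = (12, 22)
  bit 2 = 1: acc = (12, 22) + (4, 20) = (4, 9)

5P = (4, 9)


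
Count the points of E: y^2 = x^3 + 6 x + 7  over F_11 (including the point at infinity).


For each x in F_11, count y with y^2 = x^3 + 6 x + 7 mod 11:
  x = 1: RHS = 3, y in [5, 6]  -> 2 point(s)
  x = 2: RHS = 5, y in [4, 7]  -> 2 point(s)
  x = 9: RHS = 9, y in [3, 8]  -> 2 point(s)
  x = 10: RHS = 0, y in [0]  -> 1 point(s)
Affine points: 7. Add the point at infinity: total = 8.

#E(F_11) = 8


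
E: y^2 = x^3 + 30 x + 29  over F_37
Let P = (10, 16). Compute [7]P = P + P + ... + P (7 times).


k = 7 = 111_2 (binary, LSB first: 111)
Double-and-add from P = (10, 16):
  bit 0 = 1: acc = O + (10, 16) = (10, 16)
  bit 1 = 1: acc = (10, 16) + (7, 8) = (23, 11)
  bit 2 = 1: acc = (23, 11) + (14, 14) = (33, 17)

7P = (33, 17)


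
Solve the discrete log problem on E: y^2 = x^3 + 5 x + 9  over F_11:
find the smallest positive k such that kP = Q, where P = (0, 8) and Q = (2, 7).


Enumerate multiples of P until we hit Q = (2, 7):
  1P = (0, 8)
  2P = (1, 2)
  3P = (2, 4)
  4P = (2, 7)
Match found at i = 4.

k = 4


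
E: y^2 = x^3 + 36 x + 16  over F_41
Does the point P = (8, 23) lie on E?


Check whether y^2 = x^3 + 36 x + 16 (mod 41) for (x, y) = (8, 23).
LHS: y^2 = 23^2 mod 41 = 37
RHS: x^3 + 36 x + 16 = 8^3 + 36*8 + 16 mod 41 = 37
LHS = RHS

Yes, on the curve


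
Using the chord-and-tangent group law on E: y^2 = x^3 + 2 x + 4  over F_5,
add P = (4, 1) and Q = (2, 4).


P != Q, so use the chord formula.
s = (y2 - y1) / (x2 - x1) = (3) / (3) mod 5 = 1
x3 = s^2 - x1 - x2 mod 5 = 1^2 - 4 - 2 = 0
y3 = s (x1 - x3) - y1 mod 5 = 1 * (4 - 0) - 1 = 3

P + Q = (0, 3)


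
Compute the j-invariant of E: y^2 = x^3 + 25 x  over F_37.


Delta = -16(4 a^3 + 27 b^2) mod 37 = 36
-1728 * (4 a)^3 = -1728 * (4*25)^3 mod 37 = 11
j = 11 * 36^(-1) mod 37 = 26

j = 26 (mod 37)


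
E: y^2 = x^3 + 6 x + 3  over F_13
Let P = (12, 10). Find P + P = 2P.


Doubling: s = (3 x1^2 + a) / (2 y1)
s = (3*12^2 + 6) / (2*10) mod 13 = 5
x3 = s^2 - 2 x1 mod 13 = 5^2 - 2*12 = 1
y3 = s (x1 - x3) - y1 mod 13 = 5 * (12 - 1) - 10 = 6

2P = (1, 6)


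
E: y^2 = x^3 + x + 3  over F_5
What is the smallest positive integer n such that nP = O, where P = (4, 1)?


Compute successive multiples of P until we hit O:
  1P = (4, 1)
  2P = (1, 0)
  3P = (4, 4)
  4P = O

ord(P) = 4


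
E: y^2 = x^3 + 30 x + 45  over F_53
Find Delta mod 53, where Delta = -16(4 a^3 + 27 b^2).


4 a^3 + 27 b^2 = 4*30^3 + 27*45^2 = 108000 + 54675 = 162675
Delta = -16 * (162675) = -2602800
Delta mod 53 = 30

Delta = 30 (mod 53)


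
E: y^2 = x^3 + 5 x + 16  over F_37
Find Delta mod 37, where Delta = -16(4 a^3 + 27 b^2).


4 a^3 + 27 b^2 = 4*5^3 + 27*16^2 = 500 + 6912 = 7412
Delta = -16 * (7412) = -118592
Delta mod 37 = 30

Delta = 30 (mod 37)


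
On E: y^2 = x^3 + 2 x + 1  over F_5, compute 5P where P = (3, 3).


k = 5 = 101_2 (binary, LSB first: 101)
Double-and-add from P = (3, 3):
  bit 0 = 1: acc = O + (3, 3) = (3, 3)
  bit 1 = 0: acc unchanged = (3, 3)
  bit 2 = 1: acc = (3, 3) + (1, 2) = (0, 1)

5P = (0, 1)


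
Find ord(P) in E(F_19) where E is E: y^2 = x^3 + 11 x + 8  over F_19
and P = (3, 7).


Compute successive multiples of P until we hit O:
  1P = (3, 7)
  2P = (13, 12)
  3P = (8, 0)
  4P = (13, 7)
  5P = (3, 12)
  6P = O

ord(P) = 6


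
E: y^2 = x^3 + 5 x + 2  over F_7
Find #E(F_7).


For each x in F_7, count y with y^2 = x^3 + 5 x + 2 mod 7:
  x = 0: RHS = 2, y in [3, 4]  -> 2 point(s)
  x = 1: RHS = 1, y in [1, 6]  -> 2 point(s)
  x = 3: RHS = 2, y in [3, 4]  -> 2 point(s)
  x = 4: RHS = 2, y in [3, 4]  -> 2 point(s)
Affine points: 8. Add the point at infinity: total = 9.

#E(F_7) = 9


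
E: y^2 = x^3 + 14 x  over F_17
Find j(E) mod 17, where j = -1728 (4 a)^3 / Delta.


Delta = -16(4 a^3 + 27 b^2) mod 17 = 11
-1728 * (4 a)^3 = -1728 * (4*14)^3 mod 17 = 2
j = 2 * 11^(-1) mod 17 = 11

j = 11 (mod 17)


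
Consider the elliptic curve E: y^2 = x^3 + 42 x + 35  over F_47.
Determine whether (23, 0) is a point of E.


Check whether y^2 = x^3 + 42 x + 35 (mod 47) for (x, y) = (23, 0).
LHS: y^2 = 0^2 mod 47 = 0
RHS: x^3 + 42 x + 35 = 23^3 + 42*23 + 35 mod 47 = 8
LHS != RHS

No, not on the curve


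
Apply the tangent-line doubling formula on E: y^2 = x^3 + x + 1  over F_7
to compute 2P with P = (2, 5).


Doubling: s = (3 x1^2 + a) / (2 y1)
s = (3*2^2 + 1) / (2*5) mod 7 = 2
x3 = s^2 - 2 x1 mod 7 = 2^2 - 2*2 = 0
y3 = s (x1 - x3) - y1 mod 7 = 2 * (2 - 0) - 5 = 6

2P = (0, 6)


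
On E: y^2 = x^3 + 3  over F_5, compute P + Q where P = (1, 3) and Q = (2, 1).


P != Q, so use the chord formula.
s = (y2 - y1) / (x2 - x1) = (3) / (1) mod 5 = 3
x3 = s^2 - x1 - x2 mod 5 = 3^2 - 1 - 2 = 1
y3 = s (x1 - x3) - y1 mod 5 = 3 * (1 - 1) - 3 = 2

P + Q = (1, 2)


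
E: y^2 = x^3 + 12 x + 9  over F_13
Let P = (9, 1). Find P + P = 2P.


Doubling: s = (3 x1^2 + a) / (2 y1)
s = (3*9^2 + 12) / (2*1) mod 13 = 4
x3 = s^2 - 2 x1 mod 13 = 4^2 - 2*9 = 11
y3 = s (x1 - x3) - y1 mod 13 = 4 * (9 - 11) - 1 = 4

2P = (11, 4)


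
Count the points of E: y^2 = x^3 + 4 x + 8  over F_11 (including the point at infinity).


For each x in F_11, count y with y^2 = x^3 + 4 x + 8 mod 11:
  x = 3: RHS = 3, y in [5, 6]  -> 2 point(s)
  x = 4: RHS = 0, y in [0]  -> 1 point(s)
  x = 7: RHS = 5, y in [4, 7]  -> 2 point(s)
  x = 9: RHS = 3, y in [5, 6]  -> 2 point(s)
  x = 10: RHS = 3, y in [5, 6]  -> 2 point(s)
Affine points: 9. Add the point at infinity: total = 10.

#E(F_11) = 10


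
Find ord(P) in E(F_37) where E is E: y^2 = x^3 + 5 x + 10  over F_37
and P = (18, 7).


Compute successive multiples of P until we hit O:
  1P = (18, 7)
  2P = (8, 9)
  3P = (14, 7)
  4P = (5, 30)
  5P = (11, 29)
  6P = (36, 2)
  7P = (9, 9)
  8P = (0, 26)
  ... (continuing to 32P)
  32P = O

ord(P) = 32


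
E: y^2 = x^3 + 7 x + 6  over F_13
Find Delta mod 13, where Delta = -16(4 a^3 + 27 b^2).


4 a^3 + 27 b^2 = 4*7^3 + 27*6^2 = 1372 + 972 = 2344
Delta = -16 * (2344) = -37504
Delta mod 13 = 1

Delta = 1 (mod 13)


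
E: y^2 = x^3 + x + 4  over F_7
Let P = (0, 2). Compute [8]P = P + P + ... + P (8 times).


k = 8 = 1000_2 (binary, LSB first: 0001)
Double-and-add from P = (0, 2):
  bit 0 = 0: acc unchanged = O
  bit 1 = 0: acc unchanged = O
  bit 2 = 0: acc unchanged = O
  bit 3 = 1: acc = O + (4, 3) = (4, 3)

8P = (4, 3)


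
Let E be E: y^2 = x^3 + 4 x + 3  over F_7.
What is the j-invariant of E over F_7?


Delta = -16(4 a^3 + 27 b^2) mod 7 = 3
-1728 * (4 a)^3 = -1728 * (4*4)^3 mod 7 = 1
j = 1 * 3^(-1) mod 7 = 5

j = 5 (mod 7)


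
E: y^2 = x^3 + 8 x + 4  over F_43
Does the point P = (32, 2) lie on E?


Check whether y^2 = x^3 + 8 x + 4 (mod 43) for (x, y) = (32, 2).
LHS: y^2 = 2^2 mod 43 = 4
RHS: x^3 + 8 x + 4 = 32^3 + 8*32 + 4 mod 43 = 4
LHS = RHS

Yes, on the curve


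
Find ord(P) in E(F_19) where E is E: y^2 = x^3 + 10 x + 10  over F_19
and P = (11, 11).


Compute successive multiples of P until we hit O:
  1P = (11, 11)
  2P = (13, 0)
  3P = (11, 8)
  4P = O

ord(P) = 4


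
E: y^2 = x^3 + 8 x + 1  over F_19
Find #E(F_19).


For each x in F_19, count y with y^2 = x^3 + 8 x + 1 mod 19:
  x = 0: RHS = 1, y in [1, 18]  -> 2 point(s)
  x = 2: RHS = 6, y in [5, 14]  -> 2 point(s)
  x = 7: RHS = 1, y in [1, 18]  -> 2 point(s)
  x = 8: RHS = 7, y in [8, 11]  -> 2 point(s)
  x = 9: RHS = 4, y in [2, 17]  -> 2 point(s)
  x = 10: RHS = 17, y in [6, 13]  -> 2 point(s)
  x = 12: RHS = 1, y in [1, 18]  -> 2 point(s)
  x = 14: RHS = 7, y in [8, 11]  -> 2 point(s)
  x = 15: RHS = 0, y in [0]  -> 1 point(s)
  x = 16: RHS = 7, y in [8, 11]  -> 2 point(s)
  x = 18: RHS = 11, y in [7, 12]  -> 2 point(s)
Affine points: 21. Add the point at infinity: total = 22.

#E(F_19) = 22


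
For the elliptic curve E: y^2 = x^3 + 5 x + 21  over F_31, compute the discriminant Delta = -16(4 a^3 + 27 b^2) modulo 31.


4 a^3 + 27 b^2 = 4*5^3 + 27*21^2 = 500 + 11907 = 12407
Delta = -16 * (12407) = -198512
Delta mod 31 = 12

Delta = 12 (mod 31)


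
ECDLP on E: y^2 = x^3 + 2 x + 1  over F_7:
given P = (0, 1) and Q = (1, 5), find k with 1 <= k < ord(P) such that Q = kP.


Enumerate multiples of P until we hit Q = (1, 5):
  1P = (0, 1)
  2P = (1, 5)
Match found at i = 2.

k = 2


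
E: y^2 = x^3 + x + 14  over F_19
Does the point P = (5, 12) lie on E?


Check whether y^2 = x^3 + 1 x + 14 (mod 19) for (x, y) = (5, 12).
LHS: y^2 = 12^2 mod 19 = 11
RHS: x^3 + 1 x + 14 = 5^3 + 1*5 + 14 mod 19 = 11
LHS = RHS

Yes, on the curve


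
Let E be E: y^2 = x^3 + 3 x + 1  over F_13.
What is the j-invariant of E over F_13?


Delta = -16(4 a^3 + 27 b^2) mod 13 = 11
-1728 * (4 a)^3 = -1728 * (4*3)^3 mod 13 = 12
j = 12 * 11^(-1) mod 13 = 7

j = 7 (mod 13)


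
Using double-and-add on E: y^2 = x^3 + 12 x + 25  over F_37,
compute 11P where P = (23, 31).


k = 11 = 1011_2 (binary, LSB first: 1101)
Double-and-add from P = (23, 31):
  bit 0 = 1: acc = O + (23, 31) = (23, 31)
  bit 1 = 1: acc = (23, 31) + (12, 11) = (5, 32)
  bit 2 = 0: acc unchanged = (5, 32)
  bit 3 = 1: acc = (5, 32) + (36, 7) = (0, 32)

11P = (0, 32)


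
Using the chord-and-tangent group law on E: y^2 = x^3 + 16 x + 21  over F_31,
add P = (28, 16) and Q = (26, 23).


P != Q, so use the chord formula.
s = (y2 - y1) / (x2 - x1) = (7) / (29) mod 31 = 12
x3 = s^2 - x1 - x2 mod 31 = 12^2 - 28 - 26 = 28
y3 = s (x1 - x3) - y1 mod 31 = 12 * (28 - 28) - 16 = 15

P + Q = (28, 15)


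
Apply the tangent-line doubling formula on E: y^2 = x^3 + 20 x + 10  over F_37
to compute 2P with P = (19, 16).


Doubling: s = (3 x1^2 + a) / (2 y1)
s = (3*19^2 + 20) / (2*16) mod 37 = 31
x3 = s^2 - 2 x1 mod 37 = 31^2 - 2*19 = 35
y3 = s (x1 - x3) - y1 mod 37 = 31 * (19 - 35) - 16 = 6

2P = (35, 6)


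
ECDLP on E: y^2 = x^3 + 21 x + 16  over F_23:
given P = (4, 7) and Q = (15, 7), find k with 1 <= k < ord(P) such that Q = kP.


Enumerate multiples of P until we hit Q = (15, 7):
  1P = (4, 7)
  2P = (15, 16)
  3P = (6, 6)
  4P = (19, 12)
  5P = (18, 19)
  6P = (13, 5)
  7P = (14, 8)
  8P = (8, 11)
  9P = (12, 8)
  10P = (16, 3)
  11P = (21, 14)
  12P = (0, 19)
  13P = (5, 19)
  14P = (20, 8)
  15P = (7, 0)
  16P = (20, 15)
  17P = (5, 4)
  18P = (0, 4)
  19P = (21, 9)
  20P = (16, 20)
  21P = (12, 15)
  22P = (8, 12)
  23P = (14, 15)
  24P = (13, 18)
  25P = (18, 4)
  26P = (19, 11)
  27P = (6, 17)
  28P = (15, 7)
Match found at i = 28.

k = 28


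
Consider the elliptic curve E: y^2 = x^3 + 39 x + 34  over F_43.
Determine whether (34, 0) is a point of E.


Check whether y^2 = x^3 + 39 x + 34 (mod 43) for (x, y) = (34, 0).
LHS: y^2 = 0^2 mod 43 = 0
RHS: x^3 + 39 x + 34 = 34^3 + 39*34 + 34 mod 43 = 29
LHS != RHS

No, not on the curve


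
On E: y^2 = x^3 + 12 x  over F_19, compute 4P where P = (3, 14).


k = 4 = 100_2 (binary, LSB first: 001)
Double-and-add from P = (3, 14):
  bit 0 = 0: acc unchanged = O
  bit 1 = 0: acc unchanged = O
  bit 2 = 1: acc = O + (9, 1) = (9, 1)

4P = (9, 1)


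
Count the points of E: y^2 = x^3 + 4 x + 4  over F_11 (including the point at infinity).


For each x in F_11, count y with y^2 = x^3 + 4 x + 4 mod 11:
  x = 0: RHS = 4, y in [2, 9]  -> 2 point(s)
  x = 1: RHS = 9, y in [3, 8]  -> 2 point(s)
  x = 2: RHS = 9, y in [3, 8]  -> 2 point(s)
  x = 7: RHS = 1, y in [1, 10]  -> 2 point(s)
  x = 8: RHS = 9, y in [3, 8]  -> 2 point(s)
Affine points: 10. Add the point at infinity: total = 11.

#E(F_11) = 11


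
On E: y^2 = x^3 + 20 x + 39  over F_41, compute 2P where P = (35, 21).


Doubling: s = (3 x1^2 + a) / (2 y1)
s = (3*35^2 + 20) / (2*21) mod 41 = 5
x3 = s^2 - 2 x1 mod 41 = 5^2 - 2*35 = 37
y3 = s (x1 - x3) - y1 mod 41 = 5 * (35 - 37) - 21 = 10

2P = (37, 10)


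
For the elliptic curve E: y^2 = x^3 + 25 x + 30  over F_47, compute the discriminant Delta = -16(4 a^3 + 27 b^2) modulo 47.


4 a^3 + 27 b^2 = 4*25^3 + 27*30^2 = 62500 + 24300 = 86800
Delta = -16 * (86800) = -1388800
Delta mod 47 = 3

Delta = 3 (mod 47)


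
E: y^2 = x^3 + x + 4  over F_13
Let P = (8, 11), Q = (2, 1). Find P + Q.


P != Q, so use the chord formula.
s = (y2 - y1) / (x2 - x1) = (3) / (7) mod 13 = 6
x3 = s^2 - x1 - x2 mod 13 = 6^2 - 8 - 2 = 0
y3 = s (x1 - x3) - y1 mod 13 = 6 * (8 - 0) - 11 = 11

P + Q = (0, 11)


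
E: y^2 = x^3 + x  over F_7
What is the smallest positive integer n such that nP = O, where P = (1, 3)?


Compute successive multiples of P until we hit O:
  1P = (1, 3)
  2P = (0, 0)
  3P = (1, 4)
  4P = O

ord(P) = 4


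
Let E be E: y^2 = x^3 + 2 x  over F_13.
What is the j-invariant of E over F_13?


Delta = -16(4 a^3 + 27 b^2) mod 13 = 8
-1728 * (4 a)^3 = -1728 * (4*2)^3 mod 13 = 5
j = 5 * 8^(-1) mod 13 = 12

j = 12 (mod 13)


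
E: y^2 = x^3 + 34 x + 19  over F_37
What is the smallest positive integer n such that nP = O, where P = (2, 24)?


Compute successive multiples of P until we hit O:
  1P = (2, 24)
  2P = (30, 17)
  3P = (12, 34)
  4P = (24, 28)
  5P = (4, 16)
  6P = (10, 8)
  7P = (29, 30)
  8P = (33, 2)
  ... (continuing to 19P)
  19P = O

ord(P) = 19


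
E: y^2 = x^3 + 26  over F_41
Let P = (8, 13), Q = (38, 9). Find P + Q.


P != Q, so use the chord formula.
s = (y2 - y1) / (x2 - x1) = (37) / (30) mod 41 = 19
x3 = s^2 - x1 - x2 mod 41 = 19^2 - 8 - 38 = 28
y3 = s (x1 - x3) - y1 mod 41 = 19 * (8 - 28) - 13 = 17

P + Q = (28, 17)


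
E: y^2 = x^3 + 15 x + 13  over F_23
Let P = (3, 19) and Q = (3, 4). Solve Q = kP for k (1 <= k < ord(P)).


Enumerate multiples of P until we hit Q = (3, 4):
  1P = (3, 19)
  2P = (0, 17)
  3P = (0, 6)
  4P = (3, 4)
Match found at i = 4.

k = 4


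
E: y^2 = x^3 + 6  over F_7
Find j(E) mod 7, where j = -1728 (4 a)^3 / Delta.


Delta = -16(4 a^3 + 27 b^2) mod 7 = 2
-1728 * (4 a)^3 = -1728 * (4*0)^3 mod 7 = 0
j = 0 * 2^(-1) mod 7 = 0

j = 0 (mod 7)


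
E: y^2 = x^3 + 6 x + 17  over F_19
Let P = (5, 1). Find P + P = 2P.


Doubling: s = (3 x1^2 + a) / (2 y1)
s = (3*5^2 + 6) / (2*1) mod 19 = 12
x3 = s^2 - 2 x1 mod 19 = 12^2 - 2*5 = 1
y3 = s (x1 - x3) - y1 mod 19 = 12 * (5 - 1) - 1 = 9

2P = (1, 9)


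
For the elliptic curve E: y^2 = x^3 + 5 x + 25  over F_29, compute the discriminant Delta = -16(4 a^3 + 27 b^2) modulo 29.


4 a^3 + 27 b^2 = 4*5^3 + 27*25^2 = 500 + 16875 = 17375
Delta = -16 * (17375) = -278000
Delta mod 29 = 23

Delta = 23 (mod 29)


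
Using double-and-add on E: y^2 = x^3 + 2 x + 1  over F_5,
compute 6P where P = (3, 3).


k = 6 = 110_2 (binary, LSB first: 011)
Double-and-add from P = (3, 3):
  bit 0 = 0: acc unchanged = O
  bit 1 = 1: acc = O + (0, 4) = (0, 4)
  bit 2 = 1: acc = (0, 4) + (1, 2) = (3, 2)

6P = (3, 2)


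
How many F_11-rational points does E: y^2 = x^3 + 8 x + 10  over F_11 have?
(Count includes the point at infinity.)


For each x in F_11, count y with y^2 = x^3 + 8 x + 10 mod 11:
  x = 2: RHS = 1, y in [1, 10]  -> 2 point(s)
  x = 8: RHS = 3, y in [5, 6]  -> 2 point(s)
  x = 10: RHS = 1, y in [1, 10]  -> 2 point(s)
Affine points: 6. Add the point at infinity: total = 7.

#E(F_11) = 7


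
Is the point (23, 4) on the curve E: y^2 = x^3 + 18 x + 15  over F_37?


Check whether y^2 = x^3 + 18 x + 15 (mod 37) for (x, y) = (23, 4).
LHS: y^2 = 4^2 mod 37 = 16
RHS: x^3 + 18 x + 15 = 23^3 + 18*23 + 15 mod 37 = 16
LHS = RHS

Yes, on the curve


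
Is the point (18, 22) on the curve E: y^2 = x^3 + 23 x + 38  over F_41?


Check whether y^2 = x^3 + 23 x + 38 (mod 41) for (x, y) = (18, 22).
LHS: y^2 = 22^2 mod 41 = 33
RHS: x^3 + 23 x + 38 = 18^3 + 23*18 + 38 mod 41 = 11
LHS != RHS

No, not on the curve


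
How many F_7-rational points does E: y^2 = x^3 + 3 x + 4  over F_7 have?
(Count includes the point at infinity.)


For each x in F_7, count y with y^2 = x^3 + 3 x + 4 mod 7:
  x = 0: RHS = 4, y in [2, 5]  -> 2 point(s)
  x = 1: RHS = 1, y in [1, 6]  -> 2 point(s)
  x = 2: RHS = 4, y in [2, 5]  -> 2 point(s)
  x = 5: RHS = 4, y in [2, 5]  -> 2 point(s)
  x = 6: RHS = 0, y in [0]  -> 1 point(s)
Affine points: 9. Add the point at infinity: total = 10.

#E(F_7) = 10


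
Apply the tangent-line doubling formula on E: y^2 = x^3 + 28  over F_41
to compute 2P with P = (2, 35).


Doubling: s = (3 x1^2 + a) / (2 y1)
s = (3*2^2 + 0) / (2*35) mod 41 = 40
x3 = s^2 - 2 x1 mod 41 = 40^2 - 2*2 = 38
y3 = s (x1 - x3) - y1 mod 41 = 40 * (2 - 38) - 35 = 1

2P = (38, 1)


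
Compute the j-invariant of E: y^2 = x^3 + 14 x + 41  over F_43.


Delta = -16(4 a^3 + 27 b^2) mod 43 = 31
-1728 * (4 a)^3 = -1728 * (4*14)^3 mod 43 = 11
j = 11 * 31^(-1) mod 43 = 17

j = 17 (mod 43)


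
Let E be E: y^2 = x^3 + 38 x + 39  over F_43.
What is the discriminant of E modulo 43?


4 a^3 + 27 b^2 = 4*38^3 + 27*39^2 = 219488 + 41067 = 260555
Delta = -16 * (260555) = -4168880
Delta mod 43 = 13

Delta = 13 (mod 43)


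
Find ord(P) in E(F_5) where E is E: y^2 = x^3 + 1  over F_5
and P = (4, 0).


Compute successive multiples of P until we hit O:
  1P = (4, 0)
  2P = O

ord(P) = 2


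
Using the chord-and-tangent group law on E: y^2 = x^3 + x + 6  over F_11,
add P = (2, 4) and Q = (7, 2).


P != Q, so use the chord formula.
s = (y2 - y1) / (x2 - x1) = (9) / (5) mod 11 = 4
x3 = s^2 - x1 - x2 mod 11 = 4^2 - 2 - 7 = 7
y3 = s (x1 - x3) - y1 mod 11 = 4 * (2 - 7) - 4 = 9

P + Q = (7, 9)


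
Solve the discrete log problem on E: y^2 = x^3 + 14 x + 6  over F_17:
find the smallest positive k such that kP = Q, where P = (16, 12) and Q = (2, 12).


Enumerate multiples of P until we hit Q = (2, 12):
  1P = (16, 12)
  2P = (2, 5)
  3P = (12, 7)
  4P = (15, 2)
  5P = (1, 2)
  6P = (8, 16)
  7P = (6, 0)
  8P = (8, 1)
  9P = (1, 15)
  10P = (15, 15)
  11P = (12, 10)
  12P = (2, 12)
Match found at i = 12.

k = 12


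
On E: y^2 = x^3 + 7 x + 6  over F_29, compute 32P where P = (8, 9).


k = 32 = 100000_2 (binary, LSB first: 000001)
Double-and-add from P = (8, 9):
  bit 0 = 0: acc unchanged = O
  bit 1 = 0: acc unchanged = O
  bit 2 = 0: acc unchanged = O
  bit 3 = 0: acc unchanged = O
  bit 4 = 0: acc unchanged = O
  bit 5 = 1: acc = O + (8, 20) = (8, 20)

32P = (8, 20)


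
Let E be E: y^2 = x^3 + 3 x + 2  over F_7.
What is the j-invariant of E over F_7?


Delta = -16(4 a^3 + 27 b^2) mod 7 = 2
-1728 * (4 a)^3 = -1728 * (4*3)^3 mod 7 = 6
j = 6 * 2^(-1) mod 7 = 3

j = 3 (mod 7)


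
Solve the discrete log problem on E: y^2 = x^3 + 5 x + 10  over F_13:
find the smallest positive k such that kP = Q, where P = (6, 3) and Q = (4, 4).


Enumerate multiples of P until we hit Q = (4, 4):
  1P = (6, 3)
  2P = (0, 6)
  3P = (4, 9)
  4P = (12, 2)
  5P = (12, 11)
  6P = (4, 4)
Match found at i = 6.

k = 6


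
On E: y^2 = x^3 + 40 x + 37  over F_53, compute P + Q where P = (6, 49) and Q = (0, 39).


P != Q, so use the chord formula.
s = (y2 - y1) / (x2 - x1) = (43) / (47) mod 53 = 37
x3 = s^2 - x1 - x2 mod 53 = 37^2 - 6 - 0 = 38
y3 = s (x1 - x3) - y1 mod 53 = 37 * (6 - 38) - 49 = 39

P + Q = (38, 39)


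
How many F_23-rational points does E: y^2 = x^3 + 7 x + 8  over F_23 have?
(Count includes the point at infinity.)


For each x in F_23, count y with y^2 = x^3 + 7 x + 8 mod 23:
  x = 0: RHS = 8, y in [10, 13]  -> 2 point(s)
  x = 1: RHS = 16, y in [4, 19]  -> 2 point(s)
  x = 4: RHS = 8, y in [10, 13]  -> 2 point(s)
  x = 6: RHS = 13, y in [6, 17]  -> 2 point(s)
  x = 7: RHS = 9, y in [3, 20]  -> 2 point(s)
  x = 8: RHS = 1, y in [1, 22]  -> 2 point(s)
  x = 9: RHS = 18, y in [8, 15]  -> 2 point(s)
  x = 11: RHS = 13, y in [6, 17]  -> 2 point(s)
  x = 12: RHS = 3, y in [7, 16]  -> 2 point(s)
  x = 17: RHS = 3, y in [7, 16]  -> 2 point(s)
  x = 18: RHS = 9, y in [3, 20]  -> 2 point(s)
  x = 19: RHS = 8, y in [10, 13]  -> 2 point(s)
  x = 20: RHS = 6, y in [11, 12]  -> 2 point(s)
  x = 21: RHS = 9, y in [3, 20]  -> 2 point(s)
  x = 22: RHS = 0, y in [0]  -> 1 point(s)
Affine points: 29. Add the point at infinity: total = 30.

#E(F_23) = 30


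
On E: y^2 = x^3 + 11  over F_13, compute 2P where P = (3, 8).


Doubling: s = (3 x1^2 + a) / (2 y1)
s = (3*3^2 + 0) / (2*8) mod 13 = 9
x3 = s^2 - 2 x1 mod 13 = 9^2 - 2*3 = 10
y3 = s (x1 - x3) - y1 mod 13 = 9 * (3 - 10) - 8 = 7

2P = (10, 7)


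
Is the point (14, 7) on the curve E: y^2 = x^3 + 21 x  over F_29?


Check whether y^2 = x^3 + 21 x + 0 (mod 29) for (x, y) = (14, 7).
LHS: y^2 = 7^2 mod 29 = 20
RHS: x^3 + 21 x + 0 = 14^3 + 21*14 + 0 mod 29 = 22
LHS != RHS

No, not on the curve


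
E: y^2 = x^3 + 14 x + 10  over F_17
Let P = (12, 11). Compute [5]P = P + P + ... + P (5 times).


k = 5 = 101_2 (binary, LSB first: 101)
Double-and-add from P = (12, 11):
  bit 0 = 1: acc = O + (12, 11) = (12, 11)
  bit 1 = 0: acc unchanged = (12, 11)
  bit 2 = 1: acc = (12, 11) + (12, 11) = (12, 6)

5P = (12, 6)


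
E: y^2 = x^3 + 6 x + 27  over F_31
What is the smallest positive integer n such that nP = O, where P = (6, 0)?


Compute successive multiples of P until we hit O:
  1P = (6, 0)
  2P = O

ord(P) = 2


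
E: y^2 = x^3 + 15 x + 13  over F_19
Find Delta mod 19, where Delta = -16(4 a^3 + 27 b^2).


4 a^3 + 27 b^2 = 4*15^3 + 27*13^2 = 13500 + 4563 = 18063
Delta = -16 * (18063) = -289008
Delta mod 19 = 1

Delta = 1 (mod 19)


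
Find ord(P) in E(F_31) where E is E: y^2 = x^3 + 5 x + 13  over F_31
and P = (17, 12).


Compute successive multiples of P until we hit O:
  1P = (17, 12)
  2P = (22, 13)
  3P = (28, 23)
  4P = (18, 18)
  5P = (1, 22)
  6P = (10, 3)
  7P = (24, 10)
  8P = (4, 2)
  ... (continuing to 34P)
  34P = O

ord(P) = 34


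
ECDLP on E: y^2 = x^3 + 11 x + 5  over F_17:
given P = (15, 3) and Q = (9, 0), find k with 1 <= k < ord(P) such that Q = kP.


Enumerate multiples of P until we hit Q = (9, 0):
  1P = (15, 3)
  2P = (5, 7)
  3P = (6, 7)
  4P = (9, 0)
Match found at i = 4.

k = 4


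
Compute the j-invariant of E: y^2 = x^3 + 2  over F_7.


Delta = -16(4 a^3 + 27 b^2) mod 7 = 1
-1728 * (4 a)^3 = -1728 * (4*0)^3 mod 7 = 0
j = 0 * 1^(-1) mod 7 = 0

j = 0 (mod 7)


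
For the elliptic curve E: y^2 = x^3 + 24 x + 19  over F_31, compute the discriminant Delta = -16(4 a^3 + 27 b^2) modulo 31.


4 a^3 + 27 b^2 = 4*24^3 + 27*19^2 = 55296 + 9747 = 65043
Delta = -16 * (65043) = -1040688
Delta mod 31 = 13

Delta = 13 (mod 31)


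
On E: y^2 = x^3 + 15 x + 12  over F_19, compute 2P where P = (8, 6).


Doubling: s = (3 x1^2 + a) / (2 y1)
s = (3*8^2 + 15) / (2*6) mod 19 = 3
x3 = s^2 - 2 x1 mod 19 = 3^2 - 2*8 = 12
y3 = s (x1 - x3) - y1 mod 19 = 3 * (8 - 12) - 6 = 1

2P = (12, 1)


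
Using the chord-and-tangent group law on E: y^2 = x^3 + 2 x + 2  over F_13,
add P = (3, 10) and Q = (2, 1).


P != Q, so use the chord formula.
s = (y2 - y1) / (x2 - x1) = (4) / (12) mod 13 = 9
x3 = s^2 - x1 - x2 mod 13 = 9^2 - 3 - 2 = 11
y3 = s (x1 - x3) - y1 mod 13 = 9 * (3 - 11) - 10 = 9

P + Q = (11, 9)


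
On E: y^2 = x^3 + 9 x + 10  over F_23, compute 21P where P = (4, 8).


k = 21 = 10101_2 (binary, LSB first: 10101)
Double-and-add from P = (4, 8):
  bit 0 = 1: acc = O + (4, 8) = (4, 8)
  bit 1 = 0: acc unchanged = (4, 8)
  bit 2 = 1: acc = (4, 8) + (2, 6) = (18, 1)
  bit 3 = 0: acc unchanged = (18, 1)
  bit 4 = 1: acc = (18, 1) + (15, 1) = (13, 22)

21P = (13, 22)


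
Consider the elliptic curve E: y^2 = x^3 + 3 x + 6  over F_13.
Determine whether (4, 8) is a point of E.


Check whether y^2 = x^3 + 3 x + 6 (mod 13) for (x, y) = (4, 8).
LHS: y^2 = 8^2 mod 13 = 12
RHS: x^3 + 3 x + 6 = 4^3 + 3*4 + 6 mod 13 = 4
LHS != RHS

No, not on the curve


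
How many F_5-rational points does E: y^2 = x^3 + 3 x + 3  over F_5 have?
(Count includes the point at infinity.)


For each x in F_5, count y with y^2 = x^3 + 3 x + 3 mod 5:
  x = 3: RHS = 4, y in [2, 3]  -> 2 point(s)
  x = 4: RHS = 4, y in [2, 3]  -> 2 point(s)
Affine points: 4. Add the point at infinity: total = 5.

#E(F_5) = 5


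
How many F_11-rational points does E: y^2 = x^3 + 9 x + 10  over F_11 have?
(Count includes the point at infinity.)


For each x in F_11, count y with y^2 = x^3 + 9 x + 10 mod 11:
  x = 1: RHS = 9, y in [3, 8]  -> 2 point(s)
  x = 2: RHS = 3, y in [5, 6]  -> 2 point(s)
  x = 3: RHS = 9, y in [3, 8]  -> 2 point(s)
  x = 4: RHS = 0, y in [0]  -> 1 point(s)
  x = 5: RHS = 4, y in [2, 9]  -> 2 point(s)
  x = 6: RHS = 5, y in [4, 7]  -> 2 point(s)
  x = 7: RHS = 9, y in [3, 8]  -> 2 point(s)
  x = 8: RHS = 0, y in [0]  -> 1 point(s)
  x = 10: RHS = 0, y in [0]  -> 1 point(s)
Affine points: 15. Add the point at infinity: total = 16.

#E(F_11) = 16


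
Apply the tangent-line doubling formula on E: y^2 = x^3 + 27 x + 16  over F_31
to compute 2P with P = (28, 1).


Doubling: s = (3 x1^2 + a) / (2 y1)
s = (3*28^2 + 27) / (2*1) mod 31 = 27
x3 = s^2 - 2 x1 mod 31 = 27^2 - 2*28 = 22
y3 = s (x1 - x3) - y1 mod 31 = 27 * (28 - 22) - 1 = 6

2P = (22, 6)


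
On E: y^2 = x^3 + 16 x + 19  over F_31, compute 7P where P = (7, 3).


k = 7 = 111_2 (binary, LSB first: 111)
Double-and-add from P = (7, 3):
  bit 0 = 1: acc = O + (7, 3) = (7, 3)
  bit 1 = 1: acc = (7, 3) + (5, 10) = (8, 16)
  bit 2 = 1: acc = (8, 16) + (30, 8) = (29, 17)

7P = (29, 17)


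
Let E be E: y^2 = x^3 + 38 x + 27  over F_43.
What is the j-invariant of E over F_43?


Delta = -16(4 a^3 + 27 b^2) mod 43 = 6
-1728 * (4 a)^3 = -1728 * (4*38)^3 mod 43 = 16
j = 16 * 6^(-1) mod 43 = 17

j = 17 (mod 43)


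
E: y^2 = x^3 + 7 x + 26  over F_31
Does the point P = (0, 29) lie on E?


Check whether y^2 = x^3 + 7 x + 26 (mod 31) for (x, y) = (0, 29).
LHS: y^2 = 29^2 mod 31 = 4
RHS: x^3 + 7 x + 26 = 0^3 + 7*0 + 26 mod 31 = 26
LHS != RHS

No, not on the curve


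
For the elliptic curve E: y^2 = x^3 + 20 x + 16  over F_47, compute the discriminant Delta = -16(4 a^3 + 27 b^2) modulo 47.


4 a^3 + 27 b^2 = 4*20^3 + 27*16^2 = 32000 + 6912 = 38912
Delta = -16 * (38912) = -622592
Delta mod 47 = 17

Delta = 17 (mod 47)


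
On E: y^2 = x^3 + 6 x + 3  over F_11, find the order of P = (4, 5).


Compute successive multiples of P until we hit O:
  1P = (4, 5)
  2P = (4, 6)
  3P = O

ord(P) = 3


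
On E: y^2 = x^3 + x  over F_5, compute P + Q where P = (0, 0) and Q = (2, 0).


P != Q, so use the chord formula.
s = (y2 - y1) / (x2 - x1) = (0) / (2) mod 5 = 0
x3 = s^2 - x1 - x2 mod 5 = 0^2 - 0 - 2 = 3
y3 = s (x1 - x3) - y1 mod 5 = 0 * (0 - 3) - 0 = 0

P + Q = (3, 0)


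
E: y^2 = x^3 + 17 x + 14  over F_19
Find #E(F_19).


For each x in F_19, count y with y^2 = x^3 + 17 x + 14 mod 19:
  x = 3: RHS = 16, y in [4, 15]  -> 2 point(s)
  x = 6: RHS = 9, y in [3, 16]  -> 2 point(s)
  x = 7: RHS = 1, y in [1, 18]  -> 2 point(s)
  x = 8: RHS = 16, y in [4, 15]  -> 2 point(s)
  x = 10: RHS = 6, y in [5, 14]  -> 2 point(s)
  x = 13: RHS = 0, y in [0]  -> 1 point(s)
Affine points: 11. Add the point at infinity: total = 12.

#E(F_19) = 12


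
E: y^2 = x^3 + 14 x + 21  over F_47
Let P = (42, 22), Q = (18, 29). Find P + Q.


P != Q, so use the chord formula.
s = (y2 - y1) / (x2 - x1) = (7) / (23) mod 47 = 33
x3 = s^2 - x1 - x2 mod 47 = 33^2 - 42 - 18 = 42
y3 = s (x1 - x3) - y1 mod 47 = 33 * (42 - 42) - 22 = 25

P + Q = (42, 25)


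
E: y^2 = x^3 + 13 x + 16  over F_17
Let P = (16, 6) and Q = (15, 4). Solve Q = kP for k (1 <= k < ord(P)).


Enumerate multiples of P until we hit Q = (15, 4):
  1P = (16, 6)
  2P = (0, 4)
  3P = (5, 6)
  4P = (13, 11)
  5P = (4, 8)
  6P = (6, 15)
  7P = (14, 16)
  8P = (12, 8)
  9P = (2, 4)
  10P = (7, 5)
  11P = (15, 13)
  12P = (1, 8)
  13P = (1, 9)
  14P = (15, 4)
Match found at i = 14.

k = 14


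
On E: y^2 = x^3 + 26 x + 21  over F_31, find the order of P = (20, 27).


Compute successive multiples of P until we hit O:
  1P = (20, 27)
  2P = (27, 15)
  3P = (23, 18)
  4P = (28, 28)
  5P = (30, 26)
  6P = (21, 1)
  7P = (15, 29)
  8P = (16, 21)
  ... (continuing to 37P)
  37P = O

ord(P) = 37
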